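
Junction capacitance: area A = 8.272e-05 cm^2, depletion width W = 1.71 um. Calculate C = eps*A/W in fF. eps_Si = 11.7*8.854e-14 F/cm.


Step 1: eps_Si = 11.7 * 8.854e-14 = 1.035918e-12 F/cm
Step 2: W in cm = 1.71 * 1e-4 = 1.71e-04 cm
Step 3: C = 1.035918e-12 * 8.272e-05 / 1.71e-04 = 5.011178e-13 F
Step 4: C = 501.12 fF

501.12


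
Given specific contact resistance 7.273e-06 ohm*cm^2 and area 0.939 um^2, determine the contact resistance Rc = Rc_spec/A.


Step 1: Convert area to cm^2: 0.939 um^2 = 9.3900e-09 cm^2
Step 2: Rc = Rc_spec / A = 7.273e-06 / 9.3900e-09
Step 3: Rc = 7.75e+02 ohms

7.75e+02


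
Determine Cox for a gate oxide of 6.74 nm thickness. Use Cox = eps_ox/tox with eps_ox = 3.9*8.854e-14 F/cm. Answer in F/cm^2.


Step 1: eps_ox = 3.9 * 8.854e-14 = 3.45306e-13 F/cm
Step 2: tox in cm = 6.74 nm * 1e-7 = 6.7400e-07 cm
Step 3: Cox = 3.45306e-13 / 6.7400e-07 = 5.12e-07 F/cm^2

5.12e-07


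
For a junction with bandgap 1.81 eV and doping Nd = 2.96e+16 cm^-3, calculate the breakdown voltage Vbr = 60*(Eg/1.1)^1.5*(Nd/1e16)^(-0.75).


Step 1: Eg/1.1 = 1.81/1.1 = 1.645455
Step 2: (Eg/1.1)^1.5 = 1.645455^1.5 = 2.110712
Step 3: (Nd/1e16)^(-0.75) = (2.96)^(-0.75) = 0.443130
Step 4: Vbr = 60 * 2.110712 * 0.443130 = 56.1 V

56.1


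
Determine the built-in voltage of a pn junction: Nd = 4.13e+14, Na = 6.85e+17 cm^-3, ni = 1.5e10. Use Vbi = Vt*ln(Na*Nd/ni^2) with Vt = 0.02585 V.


Step 1: Compute Na*Nd/ni^2 = 6.85e+17 * 4.13e+14 / (1.5e10)^2 = 1.2574e+12
Step 2: ln(1.2574e+12) = 27.8601
Step 3: Vbi = 0.02585 * 27.8601 = 0.72 V

0.72


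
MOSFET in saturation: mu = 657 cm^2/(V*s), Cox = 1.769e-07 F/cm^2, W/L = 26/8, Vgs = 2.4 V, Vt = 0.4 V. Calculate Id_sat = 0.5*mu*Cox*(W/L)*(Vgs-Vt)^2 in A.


Step 1: Overdrive voltage Vov = Vgs - Vt = 2.4 - 0.4 = 2.0 V
Step 2: W/L = 26/8 = 3.25
Step 3: Id = 0.5 * 657 * 1.769e-07 * 3.25 * 2.0^2
Step 4: Id = 7.55e-04 A

7.55e-04


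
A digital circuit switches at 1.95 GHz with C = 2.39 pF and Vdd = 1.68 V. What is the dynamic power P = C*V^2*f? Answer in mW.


Step 1: V^2 = 1.68^2 = 2.8224 V^2
Step 2: P = C*V^2*f = 2.39e-12 F * 2.8224 * 1.95e9 Hz
Step 3: P = 1.31537952e-02 W
Step 4: P = 13.154 mW

13.154


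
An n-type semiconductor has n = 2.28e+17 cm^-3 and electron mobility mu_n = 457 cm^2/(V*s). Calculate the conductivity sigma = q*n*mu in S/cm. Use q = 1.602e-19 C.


Step 1: sigma = q * n * mu
Step 2: sigma = 1.602e-19 * 2.28e+17 * 457
Step 3: sigma = 1.669e+01 S/cm

1.669e+01


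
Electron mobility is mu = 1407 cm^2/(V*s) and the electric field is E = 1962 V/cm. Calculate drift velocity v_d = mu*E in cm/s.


Step 1: v_d = mu * E
Step 2: v_d = 1407 * 1962 = 2760534
Step 3: v_d = 2.76e+06 cm/s

2.76e+06


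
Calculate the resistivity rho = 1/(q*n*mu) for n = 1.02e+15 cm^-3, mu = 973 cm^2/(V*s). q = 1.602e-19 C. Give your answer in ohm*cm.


Step 1: sigma = q * n * mu = 1.602e-19 * 1.02e+15 * 973 = 1.58992e-01 S/cm
Step 2: rho = 1 / sigma = 1 / 1.58992e-01 = 6.29 ohm*cm

6.29


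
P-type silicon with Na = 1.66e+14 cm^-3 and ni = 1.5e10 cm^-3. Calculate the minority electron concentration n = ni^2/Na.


Step 1: Majority hole concentration p ≈ Na = 1.66e+14 cm^-3
Step 2: n = ni^2 / Na = (1.5e10)^2 / 1.66e+14
Step 3: n = 1.36e+06 cm^-3

1.36e+06


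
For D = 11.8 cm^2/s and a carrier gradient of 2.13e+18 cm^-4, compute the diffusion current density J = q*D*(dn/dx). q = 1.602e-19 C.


Step 1: J = q * D * (dn/dx)
Step 2: J = 1.602e-19 * 11.8 * 2.13e+18
Step 3: J = 4.03e+00 A/cm^2

4.03e+00


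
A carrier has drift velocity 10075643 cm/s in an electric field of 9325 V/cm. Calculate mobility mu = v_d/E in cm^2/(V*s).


Step 1: mu = v_d / E
Step 2: mu = 10075643 / 9325
Step 3: mu = 1080.5 cm^2/(V*s)

1080.5


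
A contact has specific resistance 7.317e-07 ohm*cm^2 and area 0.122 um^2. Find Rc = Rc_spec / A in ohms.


Step 1: Convert area to cm^2: 0.122 um^2 = 1.2200e-09 cm^2
Step 2: Rc = Rc_spec / A = 7.317e-07 / 1.2200e-09
Step 3: Rc = 6.00e+02 ohms

6.00e+02


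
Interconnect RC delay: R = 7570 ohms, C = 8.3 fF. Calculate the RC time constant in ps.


Step 1: tau = R * C
Step 2: tau = 7570 * 8.3 fF = 7570 * 8.3e-15 F
Step 3: tau = 6.2831e-11 s = 62.831 ps

62.831


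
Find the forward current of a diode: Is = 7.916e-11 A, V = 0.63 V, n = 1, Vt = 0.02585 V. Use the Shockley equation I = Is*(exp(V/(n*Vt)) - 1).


Step 1: V/(n*Vt) = 0.63/(1*0.02585) = 24.3714
Step 2: exp(24.3714) = 3.8403e+10
Step 3: I = 7.916e-11 * (3.8403e+10 - 1) = 3.04e+00 A

3.04e+00


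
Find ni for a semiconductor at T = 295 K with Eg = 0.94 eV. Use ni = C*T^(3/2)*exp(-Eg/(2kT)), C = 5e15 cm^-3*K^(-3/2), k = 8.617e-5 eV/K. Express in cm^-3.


Step 1: Compute kT = 8.617e-5 * 295 = 0.02542015 eV
Step 2: Exponent = -Eg/(2kT) = -0.94/(2*0.02542015) = -18.48927
Step 3: T^(3/2) = 295^1.5 = 5066.79
Step 4: ni = 5e15 * 5066.79 * exp(-18.48927) = 2.37e+11 cm^-3

2.37e+11


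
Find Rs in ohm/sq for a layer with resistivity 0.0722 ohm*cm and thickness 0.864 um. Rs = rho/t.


Step 1: Convert thickness to cm: t = 0.864 um = 8.6400e-05 cm
Step 2: Rs = rho / t = 0.0722 / 8.6400e-05
Step 3: Rs = 835.6 ohm/sq

835.6


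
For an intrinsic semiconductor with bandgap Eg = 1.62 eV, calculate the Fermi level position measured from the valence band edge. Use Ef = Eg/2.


Step 1: For an intrinsic semiconductor, the Fermi level sits at midgap.
Step 2: Ef = Eg / 2 = 1.62 / 2 = 0.81 eV

0.81


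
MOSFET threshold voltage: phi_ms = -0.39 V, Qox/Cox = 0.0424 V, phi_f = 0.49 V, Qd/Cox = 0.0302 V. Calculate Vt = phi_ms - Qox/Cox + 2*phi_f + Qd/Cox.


Step 1: Vt = phi_ms - Qox/Cox + 2*phi_f + Qd/Cox
Step 2: Vt = -0.39 - 0.0424 + 2*0.49 + 0.0302
Step 3: Vt = -0.39 - 0.0424 + 0.98 + 0.0302
Step 4: Vt = 0.5778 V

0.5778


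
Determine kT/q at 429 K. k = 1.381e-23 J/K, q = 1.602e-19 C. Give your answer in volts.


Step 1: kT = 1.381e-23 * 429 = 5.92449e-21 J
Step 2: Vt = kT/q = 5.92449e-21 / 1.602e-19
Step 3: Vt = 0.03698 V

0.03698


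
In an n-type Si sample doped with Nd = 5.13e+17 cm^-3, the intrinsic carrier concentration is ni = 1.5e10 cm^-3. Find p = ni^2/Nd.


Step 1: Since Nd >> ni, n ≈ Nd = 5.13e+17 cm^-3
Step 2: p = ni^2 / n = (1.5e10)^2 / 5.13e+17
Step 3: p = 2.25e20 / 5.13e+17 = 4.39e+02 cm^-3

4.39e+02


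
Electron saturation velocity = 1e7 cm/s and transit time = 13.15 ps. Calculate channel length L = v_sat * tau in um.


Step 1: tau in seconds = 13.15 ps * 1e-12 = 1.3150e-11 s
Step 2: L = v_sat * tau = 1e7 * 1.3150e-11 = 1.3150e-04 cm
Step 3: L in um = 1.3150e-04 * 1e4 = 1.315 um

1.315


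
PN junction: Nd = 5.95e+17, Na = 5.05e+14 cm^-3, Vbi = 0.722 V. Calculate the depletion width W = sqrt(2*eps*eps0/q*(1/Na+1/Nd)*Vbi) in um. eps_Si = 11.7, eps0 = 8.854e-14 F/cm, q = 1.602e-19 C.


Step 1: 1/Na + 1/Nd = 1/5.05e+14 + 1/5.95e+17 = 1.98188e-15
Step 2: 2*eps*eps0/q = 2*11.7*8.854e-14/1.602e-19 = 1.293281e+07
Step 3: W^2 = 1.293281e+07 * 1.98188e-15 * 0.722 = 1.85058e-08
Step 4: W = sqrt(1.85058e-08) = 1.360e-04 cm = 1.36 um

1.36


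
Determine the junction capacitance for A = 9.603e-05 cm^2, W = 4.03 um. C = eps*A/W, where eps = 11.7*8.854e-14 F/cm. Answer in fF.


Step 1: eps_Si = 11.7 * 8.854e-14 = 1.035918e-12 F/cm
Step 2: W in cm = 4.03 * 1e-4 = 4.03e-04 cm
Step 3: C = 1.035918e-12 * 9.603e-05 / 4.03e-04 = 2.468467e-13 F
Step 4: C = 246.85 fF

246.85


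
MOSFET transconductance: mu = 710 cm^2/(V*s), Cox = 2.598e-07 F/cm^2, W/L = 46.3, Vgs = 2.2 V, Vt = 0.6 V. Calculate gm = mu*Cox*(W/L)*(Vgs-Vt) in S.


Step 1: Vov = Vgs - Vt = 2.2 - 0.6 = 1.6 V
Step 2: gm = mu * Cox * (W/L) * Vov
Step 3: gm = 710 * 2.598e-07 * 46.3 * 1.6 = 1.37e-02 S

1.37e-02


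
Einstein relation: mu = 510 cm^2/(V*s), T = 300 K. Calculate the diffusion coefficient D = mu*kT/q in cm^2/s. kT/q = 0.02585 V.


Step 1: D = mu * (kT/q)
Step 2: D = 510 * 0.02585
Step 3: D = 13.18 cm^2/s

13.18


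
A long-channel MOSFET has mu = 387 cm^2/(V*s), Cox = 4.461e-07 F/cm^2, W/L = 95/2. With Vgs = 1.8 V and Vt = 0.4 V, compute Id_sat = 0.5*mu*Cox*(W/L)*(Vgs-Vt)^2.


Step 1: Overdrive voltage Vov = Vgs - Vt = 1.8 - 0.4 = 1.4 V
Step 2: W/L = 95/2 = 47.5
Step 3: Id = 0.5 * 387 * 4.461e-07 * 47.5 * 1.4^2
Step 4: Id = 8.04e-03 A

8.04e-03


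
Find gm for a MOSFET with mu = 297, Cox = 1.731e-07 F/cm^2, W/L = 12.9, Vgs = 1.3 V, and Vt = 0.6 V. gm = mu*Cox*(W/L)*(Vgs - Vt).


Step 1: Vov = Vgs - Vt = 1.3 - 0.6 = 0.7 V
Step 2: gm = mu * Cox * (W/L) * Vov
Step 3: gm = 297 * 1.731e-07 * 12.9 * 0.7 = 4.64e-04 S

4.64e-04


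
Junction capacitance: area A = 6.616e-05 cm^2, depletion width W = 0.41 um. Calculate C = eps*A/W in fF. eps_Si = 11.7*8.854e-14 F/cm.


Step 1: eps_Si = 11.7 * 8.854e-14 = 1.035918e-12 F/cm
Step 2: W in cm = 0.41 * 1e-4 = 4.10e-05 cm
Step 3: C = 1.035918e-12 * 6.616e-05 / 4.10e-05 = 1.671618e-12 F
Step 4: C = 1671.62 fF

1671.62


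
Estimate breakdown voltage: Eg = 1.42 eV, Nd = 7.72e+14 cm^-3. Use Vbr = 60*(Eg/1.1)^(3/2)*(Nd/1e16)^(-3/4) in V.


Step 1: Eg/1.1 = 1.42/1.1 = 1.290909
Step 2: (Eg/1.1)^1.5 = 1.290909^1.5 = 1.466707
Step 3: (Nd/1e16)^(-0.75) = (0.0772)^(-0.75) = 6.827898
Step 4: Vbr = 60 * 1.466707 * 6.827898 = 600.9 V

600.9


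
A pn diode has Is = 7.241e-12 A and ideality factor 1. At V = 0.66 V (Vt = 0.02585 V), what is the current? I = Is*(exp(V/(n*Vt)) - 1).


Step 1: V/(n*Vt) = 0.66/(1*0.02585) = 25.5319
Step 2: exp(25.5319) = 1.2256e+11
Step 3: I = 7.241e-12 * (1.2256e+11 - 1) = 8.87e-01 A

8.87e-01


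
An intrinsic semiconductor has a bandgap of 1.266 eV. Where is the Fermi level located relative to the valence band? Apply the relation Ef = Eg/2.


Step 1: For an intrinsic semiconductor, the Fermi level sits at midgap.
Step 2: Ef = Eg / 2 = 1.266 / 2 = 0.633 eV

0.633


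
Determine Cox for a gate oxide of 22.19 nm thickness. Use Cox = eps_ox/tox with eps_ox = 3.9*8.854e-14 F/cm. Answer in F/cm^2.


Step 1: eps_ox = 3.9 * 8.854e-14 = 3.45306e-13 F/cm
Step 2: tox in cm = 22.19 nm * 1e-7 = 2.2190e-06 cm
Step 3: Cox = 3.45306e-13 / 2.2190e-06 = 1.56e-07 F/cm^2

1.56e-07


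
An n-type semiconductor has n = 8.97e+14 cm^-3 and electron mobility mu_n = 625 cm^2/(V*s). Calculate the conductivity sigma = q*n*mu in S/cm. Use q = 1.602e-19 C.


Step 1: sigma = q * n * mu
Step 2: sigma = 1.602e-19 * 8.97e+14 * 625
Step 3: sigma = 8.981e-02 S/cm

8.981e-02


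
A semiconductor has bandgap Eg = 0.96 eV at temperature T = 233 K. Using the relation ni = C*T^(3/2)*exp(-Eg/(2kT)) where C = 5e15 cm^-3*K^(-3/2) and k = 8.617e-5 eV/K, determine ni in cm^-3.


Step 1: Compute kT = 8.617e-5 * 233 = 0.02007761 eV
Step 2: Exponent = -Eg/(2kT) = -0.96/(2*0.02007761) = -23.90723
Step 3: T^(3/2) = 233^1.5 = 3556.59
Step 4: ni = 5e15 * 3556.59 * exp(-23.90723) = 7.37e+08 cm^-3

7.37e+08


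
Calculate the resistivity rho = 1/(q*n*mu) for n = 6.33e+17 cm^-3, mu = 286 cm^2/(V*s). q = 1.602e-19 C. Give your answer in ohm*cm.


Step 1: sigma = q * n * mu = 1.602e-19 * 6.33e+17 * 286 = 2.90023e+01 S/cm
Step 2: rho = 1 / sigma = 1 / 2.90023e+01 = 0.03448 ohm*cm

0.03448


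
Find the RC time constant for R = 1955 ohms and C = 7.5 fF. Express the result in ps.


Step 1: tau = R * C
Step 2: tau = 1955 * 7.5 fF = 1955 * 7.5e-15 F
Step 3: tau = 1.46625e-11 s = 14.6625 ps

14.6625


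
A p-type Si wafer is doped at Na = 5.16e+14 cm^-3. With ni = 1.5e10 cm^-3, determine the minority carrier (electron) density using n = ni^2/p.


Step 1: Majority hole concentration p ≈ Na = 5.16e+14 cm^-3
Step 2: n = ni^2 / Na = (1.5e10)^2 / 5.16e+14
Step 3: n = 4.36e+05 cm^-3

4.36e+05


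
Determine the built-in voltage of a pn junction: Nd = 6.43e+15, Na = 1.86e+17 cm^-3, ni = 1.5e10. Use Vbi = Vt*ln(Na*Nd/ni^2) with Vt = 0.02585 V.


Step 1: Compute Na*Nd/ni^2 = 1.86e+17 * 6.43e+15 / (1.5e10)^2 = 5.3155e+12
Step 2: ln(5.3155e+12) = 29.3016
Step 3: Vbi = 0.02585 * 29.3016 = 0.757 V

0.757


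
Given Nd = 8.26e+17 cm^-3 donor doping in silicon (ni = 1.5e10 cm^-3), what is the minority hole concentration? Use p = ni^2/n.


Step 1: Since Nd >> ni, n ≈ Nd = 8.26e+17 cm^-3
Step 2: p = ni^2 / n = (1.5e10)^2 / 8.26e+17
Step 3: p = 2.25e20 / 8.26e+17 = 2.72e+02 cm^-3

2.72e+02


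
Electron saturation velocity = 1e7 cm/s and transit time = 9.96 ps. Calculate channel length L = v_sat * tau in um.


Step 1: tau in seconds = 9.96 ps * 1e-12 = 9.9600e-12 s
Step 2: L = v_sat * tau = 1e7 * 9.9600e-12 = 9.9600e-05 cm
Step 3: L in um = 9.9600e-05 * 1e4 = 0.996 um

0.996


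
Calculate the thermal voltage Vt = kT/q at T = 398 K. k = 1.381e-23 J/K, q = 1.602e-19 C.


Step 1: kT = 1.381e-23 * 398 = 5.49638e-21 J
Step 2: Vt = kT/q = 5.49638e-21 / 1.602e-19
Step 3: Vt = 0.03431 V

0.03431


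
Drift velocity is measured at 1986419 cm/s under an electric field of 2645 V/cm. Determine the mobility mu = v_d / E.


Step 1: mu = v_d / E
Step 2: mu = 1986419 / 2645
Step 3: mu = 751.01 cm^2/(V*s)

751.01


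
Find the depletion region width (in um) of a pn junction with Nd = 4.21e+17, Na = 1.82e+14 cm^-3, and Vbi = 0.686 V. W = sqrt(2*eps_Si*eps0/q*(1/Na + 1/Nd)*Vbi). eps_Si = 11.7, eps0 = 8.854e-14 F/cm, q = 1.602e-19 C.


Step 1: 1/Na + 1/Nd = 1/1.82e+14 + 1/4.21e+17 = 5.49688e-15
Step 2: 2*eps*eps0/q = 2*11.7*8.854e-14/1.602e-19 = 1.293281e+07
Step 3: W^2 = 1.293281e+07 * 5.49688e-15 * 0.686 = 4.87678e-08
Step 4: W = sqrt(4.87678e-08) = 2.208e-04 cm = 2.208 um

2.208


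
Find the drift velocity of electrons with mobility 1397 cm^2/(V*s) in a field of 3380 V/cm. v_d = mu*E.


Step 1: v_d = mu * E
Step 2: v_d = 1397 * 3380 = 4721860
Step 3: v_d = 4.72e+06 cm/s

4.72e+06


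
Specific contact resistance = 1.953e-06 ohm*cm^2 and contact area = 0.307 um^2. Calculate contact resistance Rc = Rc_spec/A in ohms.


Step 1: Convert area to cm^2: 0.307 um^2 = 3.0700e-09 cm^2
Step 2: Rc = Rc_spec / A = 1.953e-06 / 3.0700e-09
Step 3: Rc = 6.36e+02 ohms

6.36e+02


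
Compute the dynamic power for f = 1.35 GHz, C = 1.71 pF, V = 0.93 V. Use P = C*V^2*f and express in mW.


Step 1: V^2 = 0.93^2 = 0.8649 V^2
Step 2: P = C*V^2*f = 1.71e-12 F * 0.8649 * 1.35e9 Hz
Step 3: P = 1.99662165e-03 W
Step 4: P = 1.997 mW

1.997


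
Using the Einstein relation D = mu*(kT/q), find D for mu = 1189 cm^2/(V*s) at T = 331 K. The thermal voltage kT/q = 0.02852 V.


Step 1: D = mu * (kT/q)
Step 2: D = 1189 * 0.02852
Step 3: D = 33.91 cm^2/s

33.91


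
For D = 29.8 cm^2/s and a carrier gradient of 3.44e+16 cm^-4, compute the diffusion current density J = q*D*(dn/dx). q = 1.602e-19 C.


Step 1: J = q * D * (dn/dx)
Step 2: J = 1.602e-19 * 29.8 * 3.44e+16
Step 3: J = 1.64e-01 A/cm^2

1.64e-01


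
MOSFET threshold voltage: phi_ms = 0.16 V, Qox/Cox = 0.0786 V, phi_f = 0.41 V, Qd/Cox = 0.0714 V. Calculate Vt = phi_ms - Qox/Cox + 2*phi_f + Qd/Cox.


Step 1: Vt = phi_ms - Qox/Cox + 2*phi_f + Qd/Cox
Step 2: Vt = 0.16 - 0.0786 + 2*0.41 + 0.0714
Step 3: Vt = 0.16 - 0.0786 + 0.82 + 0.0714
Step 4: Vt = 0.9728 V

0.9728


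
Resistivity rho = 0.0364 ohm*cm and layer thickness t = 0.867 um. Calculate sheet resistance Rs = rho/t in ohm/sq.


Step 1: Convert thickness to cm: t = 0.867 um = 8.6700e-05 cm
Step 2: Rs = rho / t = 0.0364 / 8.6700e-05
Step 3: Rs = 419.8 ohm/sq

419.8


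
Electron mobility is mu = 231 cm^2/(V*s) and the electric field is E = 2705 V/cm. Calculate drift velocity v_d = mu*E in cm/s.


Step 1: v_d = mu * E
Step 2: v_d = 231 * 2705 = 624855
Step 3: v_d = 6.25e+05 cm/s

6.25e+05


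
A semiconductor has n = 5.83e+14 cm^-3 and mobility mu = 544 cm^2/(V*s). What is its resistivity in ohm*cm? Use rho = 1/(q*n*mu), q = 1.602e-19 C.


Step 1: sigma = q * n * mu = 1.602e-19 * 5.83e+14 * 544 = 5.08078e-02 S/cm
Step 2: rho = 1 / sigma = 1 / 5.08078e-02 = 19.68 ohm*cm

19.68


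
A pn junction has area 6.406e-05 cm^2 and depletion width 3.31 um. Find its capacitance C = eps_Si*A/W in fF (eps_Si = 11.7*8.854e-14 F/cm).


Step 1: eps_Si = 11.7 * 8.854e-14 = 1.035918e-12 F/cm
Step 2: W in cm = 3.31 * 1e-4 = 3.31e-04 cm
Step 3: C = 1.035918e-12 * 6.406e-05 / 3.31e-04 = 2.004861e-13 F
Step 4: C = 200.49 fF

200.49


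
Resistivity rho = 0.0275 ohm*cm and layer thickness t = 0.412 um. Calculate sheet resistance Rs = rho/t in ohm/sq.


Step 1: Convert thickness to cm: t = 0.412 um = 4.1200e-05 cm
Step 2: Rs = rho / t = 0.0275 / 4.1200e-05
Step 3: Rs = 667.5 ohm/sq

667.5


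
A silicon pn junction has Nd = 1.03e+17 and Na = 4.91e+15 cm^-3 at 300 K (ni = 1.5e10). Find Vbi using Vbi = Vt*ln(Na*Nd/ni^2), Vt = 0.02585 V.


Step 1: Compute Na*Nd/ni^2 = 4.91e+15 * 1.03e+17 / (1.5e10)^2 = 2.2477e+12
Step 2: ln(2.2477e+12) = 28.4409
Step 3: Vbi = 0.02585 * 28.4409 = 0.735 V

0.735


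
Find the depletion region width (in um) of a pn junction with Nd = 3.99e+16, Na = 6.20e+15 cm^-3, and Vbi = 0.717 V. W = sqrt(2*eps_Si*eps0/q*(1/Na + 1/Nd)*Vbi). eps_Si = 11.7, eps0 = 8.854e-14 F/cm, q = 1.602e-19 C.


Step 1: 1/Na + 1/Nd = 1/6.20e+15 + 1/3.99e+16 = 1.86353e-16
Step 2: 2*eps*eps0/q = 2*11.7*8.854e-14/1.602e-19 = 1.293281e+07
Step 3: W^2 = 1.293281e+07 * 1.86353e-16 * 0.717 = 1.72802e-09
Step 4: W = sqrt(1.72802e-09) = 4.157e-05 cm = 0.4157 um

0.4157


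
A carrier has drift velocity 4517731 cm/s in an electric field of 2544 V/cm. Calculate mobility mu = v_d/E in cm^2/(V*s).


Step 1: mu = v_d / E
Step 2: mu = 4517731 / 2544
Step 3: mu = 1775.84 cm^2/(V*s)

1775.84


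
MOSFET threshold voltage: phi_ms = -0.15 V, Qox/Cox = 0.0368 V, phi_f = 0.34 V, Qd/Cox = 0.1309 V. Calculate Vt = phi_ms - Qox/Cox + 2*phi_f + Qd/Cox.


Step 1: Vt = phi_ms - Qox/Cox + 2*phi_f + Qd/Cox
Step 2: Vt = -0.15 - 0.0368 + 2*0.34 + 0.1309
Step 3: Vt = -0.15 - 0.0368 + 0.68 + 0.1309
Step 4: Vt = 0.6241 V

0.6241


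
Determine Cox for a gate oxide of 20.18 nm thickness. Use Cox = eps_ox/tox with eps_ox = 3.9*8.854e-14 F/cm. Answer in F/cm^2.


Step 1: eps_ox = 3.9 * 8.854e-14 = 3.45306e-13 F/cm
Step 2: tox in cm = 20.18 nm * 1e-7 = 2.0180e-06 cm
Step 3: Cox = 3.45306e-13 / 2.0180e-06 = 1.71e-07 F/cm^2

1.71e-07


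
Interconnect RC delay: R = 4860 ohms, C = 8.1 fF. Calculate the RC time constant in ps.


Step 1: tau = R * C
Step 2: tau = 4860 * 8.1 fF = 4860 * 8.1e-15 F
Step 3: tau = 3.9366e-11 s = 39.366 ps

39.366


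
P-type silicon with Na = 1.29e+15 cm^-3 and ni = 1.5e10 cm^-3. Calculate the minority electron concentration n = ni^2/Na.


Step 1: Majority hole concentration p ≈ Na = 1.29e+15 cm^-3
Step 2: n = ni^2 / Na = (1.5e10)^2 / 1.29e+15
Step 3: n = 1.74e+05 cm^-3

1.74e+05


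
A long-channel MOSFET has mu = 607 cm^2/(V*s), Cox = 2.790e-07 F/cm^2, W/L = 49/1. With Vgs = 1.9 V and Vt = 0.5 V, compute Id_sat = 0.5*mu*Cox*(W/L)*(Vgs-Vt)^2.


Step 1: Overdrive voltage Vov = Vgs - Vt = 1.9 - 0.5 = 1.4 V
Step 2: W/L = 49/1 = 49
Step 3: Id = 0.5 * 607 * 2.790e-07 * 49 * 1.4^2
Step 4: Id = 8.13e-03 A

8.13e-03


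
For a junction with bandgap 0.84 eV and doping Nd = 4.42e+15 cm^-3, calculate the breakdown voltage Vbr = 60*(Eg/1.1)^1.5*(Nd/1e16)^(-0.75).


Step 1: Eg/1.1 = 0.84/1.1 = 0.763636
Step 2: (Eg/1.1)^1.5 = 0.763636^1.5 = 0.667313
Step 3: (Nd/1e16)^(-0.75) = (0.442)^(-0.75) = 1.844732
Step 4: Vbr = 60 * 0.667313 * 1.844732 = 73.9 V

73.9


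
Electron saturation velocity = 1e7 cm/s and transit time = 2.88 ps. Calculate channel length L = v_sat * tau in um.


Step 1: tau in seconds = 2.88 ps * 1e-12 = 2.8800e-12 s
Step 2: L = v_sat * tau = 1e7 * 2.8800e-12 = 2.8800e-05 cm
Step 3: L in um = 2.8800e-05 * 1e4 = 0.288 um

0.288


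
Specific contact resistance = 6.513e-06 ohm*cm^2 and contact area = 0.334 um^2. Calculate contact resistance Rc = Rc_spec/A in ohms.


Step 1: Convert area to cm^2: 0.334 um^2 = 3.3400e-09 cm^2
Step 2: Rc = Rc_spec / A = 6.513e-06 / 3.3400e-09
Step 3: Rc = 1.95e+03 ohms

1.95e+03


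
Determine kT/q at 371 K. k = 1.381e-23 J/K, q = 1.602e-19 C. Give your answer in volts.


Step 1: kT = 1.381e-23 * 371 = 5.12351e-21 J
Step 2: Vt = kT/q = 5.12351e-21 / 1.602e-19
Step 3: Vt = 0.03198 V

0.03198


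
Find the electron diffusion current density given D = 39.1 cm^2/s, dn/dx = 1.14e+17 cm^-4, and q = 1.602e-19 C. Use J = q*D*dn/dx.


Step 1: J = q * D * (dn/dx)
Step 2: J = 1.602e-19 * 39.1 * 1.14e+17
Step 3: J = 7.14e-01 A/cm^2

7.14e-01


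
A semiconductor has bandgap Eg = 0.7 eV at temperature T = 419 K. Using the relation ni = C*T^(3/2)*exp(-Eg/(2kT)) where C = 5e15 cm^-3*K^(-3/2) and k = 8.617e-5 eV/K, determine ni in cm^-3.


Step 1: Compute kT = 8.617e-5 * 419 = 0.03610523 eV
Step 2: Exponent = -Eg/(2kT) = -0.7/(2*0.03610523) = -9.69389
Step 3: T^(3/2) = 419^1.5 = 8576.72
Step 4: ni = 5e15 * 8576.72 * exp(-9.69389) = 2.64e+15 cm^-3

2.64e+15


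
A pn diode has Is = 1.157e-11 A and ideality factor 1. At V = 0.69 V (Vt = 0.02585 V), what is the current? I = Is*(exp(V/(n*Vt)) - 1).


Step 1: V/(n*Vt) = 0.69/(1*0.02585) = 26.6925
Step 2: exp(26.6925) = 3.9121e+11
Step 3: I = 1.157e-11 * (3.9121e+11 - 1) = 4.53e+00 A

4.53e+00


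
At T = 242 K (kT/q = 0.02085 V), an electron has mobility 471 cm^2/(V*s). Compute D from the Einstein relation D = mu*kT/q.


Step 1: D = mu * (kT/q)
Step 2: D = 471 * 0.02085
Step 3: D = 9.82 cm^2/s

9.82


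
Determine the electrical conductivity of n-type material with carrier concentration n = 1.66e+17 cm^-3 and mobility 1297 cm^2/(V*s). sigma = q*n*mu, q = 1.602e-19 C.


Step 1: sigma = q * n * mu
Step 2: sigma = 1.602e-19 * 1.66e+17 * 1297
Step 3: sigma = 3.449e+01 S/cm

3.449e+01


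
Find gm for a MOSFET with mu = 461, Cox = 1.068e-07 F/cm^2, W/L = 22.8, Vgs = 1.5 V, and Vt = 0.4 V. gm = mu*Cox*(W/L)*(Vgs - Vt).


Step 1: Vov = Vgs - Vt = 1.5 - 0.4 = 1.1 V
Step 2: gm = mu * Cox * (W/L) * Vov
Step 3: gm = 461 * 1.068e-07 * 22.8 * 1.1 = 1.23e-03 S

1.23e-03


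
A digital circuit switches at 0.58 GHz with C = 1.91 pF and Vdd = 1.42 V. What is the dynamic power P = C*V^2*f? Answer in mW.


Step 1: V^2 = 1.42^2 = 2.0164 V^2
Step 2: P = C*V^2*f = 1.91e-12 F * 2.0164 * 0.58e9 Hz
Step 3: P = 2.23376792e-03 W
Step 4: P = 2.234 mW

2.234


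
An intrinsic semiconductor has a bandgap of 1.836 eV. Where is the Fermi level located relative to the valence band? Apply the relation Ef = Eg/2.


Step 1: For an intrinsic semiconductor, the Fermi level sits at midgap.
Step 2: Ef = Eg / 2 = 1.836 / 2 = 0.918 eV

0.918


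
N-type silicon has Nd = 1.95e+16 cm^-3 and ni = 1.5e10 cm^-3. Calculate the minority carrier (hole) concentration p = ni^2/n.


Step 1: Since Nd >> ni, n ≈ Nd = 1.95e+16 cm^-3
Step 2: p = ni^2 / n = (1.5e10)^2 / 1.95e+16
Step 3: p = 2.25e20 / 1.95e+16 = 1.15e+04 cm^-3

1.15e+04


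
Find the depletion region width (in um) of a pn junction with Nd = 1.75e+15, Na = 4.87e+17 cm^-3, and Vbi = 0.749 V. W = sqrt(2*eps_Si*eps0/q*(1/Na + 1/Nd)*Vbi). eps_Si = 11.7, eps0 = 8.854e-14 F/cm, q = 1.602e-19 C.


Step 1: 1/Na + 1/Nd = 1/4.87e+17 + 1/1.75e+15 = 5.73482e-16
Step 2: 2*eps*eps0/q = 2*11.7*8.854e-14/1.602e-19 = 1.293281e+07
Step 3: W^2 = 1.293281e+07 * 5.73482e-16 * 0.749 = 5.55513e-09
Step 4: W = sqrt(5.55513e-09) = 7.453e-05 cm = 0.7453 um

0.7453


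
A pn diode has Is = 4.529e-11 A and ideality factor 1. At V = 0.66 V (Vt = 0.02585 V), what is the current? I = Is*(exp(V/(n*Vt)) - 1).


Step 1: V/(n*Vt) = 0.66/(1*0.02585) = 25.5319
Step 2: exp(25.5319) = 1.2256e+11
Step 3: I = 4.529e-11 * (1.2256e+11 - 1) = 5.55e+00 A

5.55e+00


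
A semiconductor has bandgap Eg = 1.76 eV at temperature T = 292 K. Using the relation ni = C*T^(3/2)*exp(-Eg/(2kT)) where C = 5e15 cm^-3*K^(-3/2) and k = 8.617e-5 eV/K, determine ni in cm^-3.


Step 1: Compute kT = 8.617e-5 * 292 = 0.02516164 eV
Step 2: Exponent = -Eg/(2kT) = -1.76/(2*0.02516164) = -34.97387
Step 3: T^(3/2) = 292^1.5 = 4989.70
Step 4: ni = 5e15 * 4989.70 * exp(-34.97387) = 1.61e+04 cm^-3

1.61e+04


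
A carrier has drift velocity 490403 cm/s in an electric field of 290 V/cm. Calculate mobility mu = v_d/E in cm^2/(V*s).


Step 1: mu = v_d / E
Step 2: mu = 490403 / 290
Step 3: mu = 1691.04 cm^2/(V*s)

1691.04


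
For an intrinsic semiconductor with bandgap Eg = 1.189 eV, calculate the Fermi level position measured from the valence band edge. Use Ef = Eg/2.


Step 1: For an intrinsic semiconductor, the Fermi level sits at midgap.
Step 2: Ef = Eg / 2 = 1.189 / 2 = 0.5945 eV

0.5945


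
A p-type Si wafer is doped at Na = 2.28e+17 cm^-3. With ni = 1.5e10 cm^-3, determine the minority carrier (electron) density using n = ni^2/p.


Step 1: Majority hole concentration p ≈ Na = 2.28e+17 cm^-3
Step 2: n = ni^2 / Na = (1.5e10)^2 / 2.28e+17
Step 3: n = 9.87e+02 cm^-3

9.87e+02


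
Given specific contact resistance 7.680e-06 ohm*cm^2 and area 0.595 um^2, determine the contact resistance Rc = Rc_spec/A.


Step 1: Convert area to cm^2: 0.595 um^2 = 5.9500e-09 cm^2
Step 2: Rc = Rc_spec / A = 7.680e-06 / 5.9500e-09
Step 3: Rc = 1.29e+03 ohms

1.29e+03


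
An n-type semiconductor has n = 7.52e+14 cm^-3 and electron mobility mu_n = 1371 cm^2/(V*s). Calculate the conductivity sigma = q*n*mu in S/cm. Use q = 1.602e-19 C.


Step 1: sigma = q * n * mu
Step 2: sigma = 1.602e-19 * 7.52e+14 * 1371
Step 3: sigma = 1.652e-01 S/cm

1.652e-01


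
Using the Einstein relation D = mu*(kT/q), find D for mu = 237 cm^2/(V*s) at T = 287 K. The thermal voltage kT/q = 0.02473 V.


Step 1: D = mu * (kT/q)
Step 2: D = 237 * 0.02473
Step 3: D = 5.86 cm^2/s

5.86


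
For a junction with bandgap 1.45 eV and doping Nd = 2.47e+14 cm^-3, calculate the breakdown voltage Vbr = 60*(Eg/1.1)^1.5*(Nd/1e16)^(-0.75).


Step 1: Eg/1.1 = 1.45/1.1 = 1.318182
Step 2: (Eg/1.1)^1.5 = 1.318182^1.5 = 1.513433
Step 3: (Nd/1e16)^(-0.75) = (0.0247)^(-0.75) = 16.050083
Step 4: Vbr = 60 * 1.513433 * 16.050083 = 1457.4 V

1457.4


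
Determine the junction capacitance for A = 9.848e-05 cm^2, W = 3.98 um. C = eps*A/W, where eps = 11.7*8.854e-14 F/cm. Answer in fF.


Step 1: eps_Si = 11.7 * 8.854e-14 = 1.035918e-12 F/cm
Step 2: W in cm = 3.98 * 1e-4 = 3.98e-04 cm
Step 3: C = 1.035918e-12 * 9.848e-05 / 3.98e-04 = 2.563246e-13 F
Step 4: C = 256.32 fF

256.32


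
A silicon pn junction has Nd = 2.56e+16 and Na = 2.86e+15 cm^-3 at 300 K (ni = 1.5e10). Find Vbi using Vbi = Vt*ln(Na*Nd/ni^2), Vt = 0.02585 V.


Step 1: Compute Na*Nd/ni^2 = 2.86e+15 * 2.56e+16 / (1.5e10)^2 = 3.2540e+11
Step 2: ln(3.2540e+11) = 26.5083
Step 3: Vbi = 0.02585 * 26.5083 = 0.685 V

0.685


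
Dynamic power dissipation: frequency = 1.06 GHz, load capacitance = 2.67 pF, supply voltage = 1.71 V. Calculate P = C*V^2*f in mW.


Step 1: V^2 = 1.71^2 = 2.9241 V^2
Step 2: P = C*V^2*f = 2.67e-12 F * 2.9241 * 1.06e9 Hz
Step 3: P = 8.27578782e-03 W
Step 4: P = 8.276 mW

8.276


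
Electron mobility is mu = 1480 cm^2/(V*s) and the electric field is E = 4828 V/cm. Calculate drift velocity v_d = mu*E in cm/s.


Step 1: v_d = mu * E
Step 2: v_d = 1480 * 4828 = 7145440
Step 3: v_d = 7.15e+06 cm/s

7.15e+06


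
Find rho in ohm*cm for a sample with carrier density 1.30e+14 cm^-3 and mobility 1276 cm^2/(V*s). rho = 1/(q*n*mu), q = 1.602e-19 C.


Step 1: sigma = q * n * mu = 1.602e-19 * 1.30e+14 * 1276 = 2.65740e-02 S/cm
Step 2: rho = 1 / sigma = 1 / 2.65740e-02 = 37.63 ohm*cm

37.63


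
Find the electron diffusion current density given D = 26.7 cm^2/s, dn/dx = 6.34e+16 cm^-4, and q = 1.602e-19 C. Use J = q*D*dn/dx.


Step 1: J = q * D * (dn/dx)
Step 2: J = 1.602e-19 * 26.7 * 6.34e+16
Step 3: J = 2.71e-01 A/cm^2

2.71e-01


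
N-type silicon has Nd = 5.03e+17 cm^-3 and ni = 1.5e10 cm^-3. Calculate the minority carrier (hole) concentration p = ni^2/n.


Step 1: Since Nd >> ni, n ≈ Nd = 5.03e+17 cm^-3
Step 2: p = ni^2 / n = (1.5e10)^2 / 5.03e+17
Step 3: p = 2.25e20 / 5.03e+17 = 4.47e+02 cm^-3

4.47e+02


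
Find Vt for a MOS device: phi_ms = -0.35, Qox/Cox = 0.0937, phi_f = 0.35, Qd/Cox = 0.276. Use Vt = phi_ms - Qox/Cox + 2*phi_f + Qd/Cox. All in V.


Step 1: Vt = phi_ms - Qox/Cox + 2*phi_f + Qd/Cox
Step 2: Vt = -0.35 - 0.0937 + 2*0.35 + 0.276
Step 3: Vt = -0.35 - 0.0937 + 0.7 + 0.276
Step 4: Vt = 0.5323 V

0.5323


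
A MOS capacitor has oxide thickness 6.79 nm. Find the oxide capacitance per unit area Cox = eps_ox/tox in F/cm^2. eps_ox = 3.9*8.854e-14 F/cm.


Step 1: eps_ox = 3.9 * 8.854e-14 = 3.45306e-13 F/cm
Step 2: tox in cm = 6.79 nm * 1e-7 = 6.7900e-07 cm
Step 3: Cox = 3.45306e-13 / 6.7900e-07 = 5.09e-07 F/cm^2

5.09e-07


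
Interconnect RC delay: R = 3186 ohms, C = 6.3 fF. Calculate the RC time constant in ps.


Step 1: tau = R * C
Step 2: tau = 3186 * 6.3 fF = 3186 * 6.3e-15 F
Step 3: tau = 2.00718e-11 s = 20.0718 ps

20.0718


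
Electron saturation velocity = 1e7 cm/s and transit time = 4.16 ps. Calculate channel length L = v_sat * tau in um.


Step 1: tau in seconds = 4.16 ps * 1e-12 = 4.1600e-12 s
Step 2: L = v_sat * tau = 1e7 * 4.1600e-12 = 4.1600e-05 cm
Step 3: L in um = 4.1600e-05 * 1e4 = 0.416 um

0.416


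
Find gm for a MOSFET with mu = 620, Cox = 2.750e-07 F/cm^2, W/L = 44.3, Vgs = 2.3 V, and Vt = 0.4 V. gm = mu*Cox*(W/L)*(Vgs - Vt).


Step 1: Vov = Vgs - Vt = 2.3 - 0.4 = 1.9 V
Step 2: gm = mu * Cox * (W/L) * Vov
Step 3: gm = 620 * 2.750e-07 * 44.3 * 1.9 = 1.44e-02 S

1.44e-02


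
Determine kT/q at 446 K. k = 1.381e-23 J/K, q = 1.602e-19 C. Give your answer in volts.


Step 1: kT = 1.381e-23 * 446 = 6.15926e-21 J
Step 2: Vt = kT/q = 6.15926e-21 / 1.602e-19
Step 3: Vt = 0.03845 V

0.03845


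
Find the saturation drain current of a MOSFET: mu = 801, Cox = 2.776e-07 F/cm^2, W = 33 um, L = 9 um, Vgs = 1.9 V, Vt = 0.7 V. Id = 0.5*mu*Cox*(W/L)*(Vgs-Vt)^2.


Step 1: Overdrive voltage Vov = Vgs - Vt = 1.9 - 0.7 = 1.2 V
Step 2: W/L = 33/9 = 3.66667
Step 3: Id = 0.5 * 801 * 2.776e-07 * 3.66667 * 1.2^2
Step 4: Id = 5.87e-04 A

5.87e-04


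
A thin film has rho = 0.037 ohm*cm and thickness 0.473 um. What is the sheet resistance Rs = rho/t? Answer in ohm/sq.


Step 1: Convert thickness to cm: t = 0.473 um = 4.7300e-05 cm
Step 2: Rs = rho / t = 0.037 / 4.7300e-05
Step 3: Rs = 782.2 ohm/sq

782.2


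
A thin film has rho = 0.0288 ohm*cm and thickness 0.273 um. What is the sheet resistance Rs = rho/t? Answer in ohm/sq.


Step 1: Convert thickness to cm: t = 0.273 um = 2.7300e-05 cm
Step 2: Rs = rho / t = 0.0288 / 2.7300e-05
Step 3: Rs = 1054.9 ohm/sq

1054.9


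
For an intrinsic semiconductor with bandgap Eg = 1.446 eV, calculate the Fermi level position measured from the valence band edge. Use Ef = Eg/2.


Step 1: For an intrinsic semiconductor, the Fermi level sits at midgap.
Step 2: Ef = Eg / 2 = 1.446 / 2 = 0.723 eV

0.723


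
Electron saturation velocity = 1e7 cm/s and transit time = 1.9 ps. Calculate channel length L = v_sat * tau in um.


Step 1: tau in seconds = 1.9 ps * 1e-12 = 1.9000e-12 s
Step 2: L = v_sat * tau = 1e7 * 1.9000e-12 = 1.9000e-05 cm
Step 3: L in um = 1.9000e-05 * 1e4 = 0.19 um

0.19


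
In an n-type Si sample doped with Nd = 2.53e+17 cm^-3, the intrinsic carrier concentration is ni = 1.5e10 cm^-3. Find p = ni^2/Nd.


Step 1: Since Nd >> ni, n ≈ Nd = 2.53e+17 cm^-3
Step 2: p = ni^2 / n = (1.5e10)^2 / 2.53e+17
Step 3: p = 2.25e20 / 2.53e+17 = 8.89e+02 cm^-3

8.89e+02


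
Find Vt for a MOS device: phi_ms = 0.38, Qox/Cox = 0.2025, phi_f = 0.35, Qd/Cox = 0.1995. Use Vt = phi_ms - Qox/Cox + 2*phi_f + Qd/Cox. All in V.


Step 1: Vt = phi_ms - Qox/Cox + 2*phi_f + Qd/Cox
Step 2: Vt = 0.38 - 0.2025 + 2*0.35 + 0.1995
Step 3: Vt = 0.38 - 0.2025 + 0.7 + 0.1995
Step 4: Vt = 1.077 V

1.077


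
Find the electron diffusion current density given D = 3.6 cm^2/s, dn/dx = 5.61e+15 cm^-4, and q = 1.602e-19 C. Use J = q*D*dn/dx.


Step 1: J = q * D * (dn/dx)
Step 2: J = 1.602e-19 * 3.6 * 5.61e+15
Step 3: J = 3.24e-03 A/cm^2

3.24e-03


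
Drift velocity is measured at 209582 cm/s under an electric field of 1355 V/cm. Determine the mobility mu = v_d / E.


Step 1: mu = v_d / E
Step 2: mu = 209582 / 1355
Step 3: mu = 154.67 cm^2/(V*s)

154.67


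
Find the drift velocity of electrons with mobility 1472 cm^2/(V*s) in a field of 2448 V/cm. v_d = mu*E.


Step 1: v_d = mu * E
Step 2: v_d = 1472 * 2448 = 3603456
Step 3: v_d = 3.60e+06 cm/s

3.60e+06


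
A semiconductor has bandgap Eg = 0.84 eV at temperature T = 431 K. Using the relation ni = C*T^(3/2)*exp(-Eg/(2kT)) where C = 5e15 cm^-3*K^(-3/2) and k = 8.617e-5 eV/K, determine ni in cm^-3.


Step 1: Compute kT = 8.617e-5 * 431 = 0.03713927 eV
Step 2: Exponent = -Eg/(2kT) = -0.84/(2*0.03713927) = -11.30878
Step 3: T^(3/2) = 431^1.5 = 8947.79
Step 4: ni = 5e15 * 8947.79 * exp(-11.30878) = 5.49e+14 cm^-3

5.49e+14


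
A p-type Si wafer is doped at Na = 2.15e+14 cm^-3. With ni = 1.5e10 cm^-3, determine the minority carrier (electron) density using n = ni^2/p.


Step 1: Majority hole concentration p ≈ Na = 2.15e+14 cm^-3
Step 2: n = ni^2 / Na = (1.5e10)^2 / 2.15e+14
Step 3: n = 1.05e+06 cm^-3

1.05e+06


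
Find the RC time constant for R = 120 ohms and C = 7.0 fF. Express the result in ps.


Step 1: tau = R * C
Step 2: tau = 120 * 7.0 fF = 120 * 7.0e-15 F
Step 3: tau = 8.4e-13 s = 0.84 ps

0.84


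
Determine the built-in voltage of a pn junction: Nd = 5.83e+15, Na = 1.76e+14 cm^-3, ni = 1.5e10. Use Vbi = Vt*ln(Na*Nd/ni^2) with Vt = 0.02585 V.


Step 1: Compute Na*Nd/ni^2 = 1.76e+14 * 5.83e+15 / (1.5e10)^2 = 4.5604e+09
Step 2: ln(4.5604e+09) = 22.2407
Step 3: Vbi = 0.02585 * 22.2407 = 0.575 V

0.575


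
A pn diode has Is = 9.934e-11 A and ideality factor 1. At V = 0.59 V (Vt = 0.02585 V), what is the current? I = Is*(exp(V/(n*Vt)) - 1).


Step 1: V/(n*Vt) = 0.59/(1*0.02585) = 22.8240
Step 2: exp(22.8240) = 8.1722e+09
Step 3: I = 9.934e-11 * (8.1722e+09 - 1) = 8.12e-01 A

8.12e-01


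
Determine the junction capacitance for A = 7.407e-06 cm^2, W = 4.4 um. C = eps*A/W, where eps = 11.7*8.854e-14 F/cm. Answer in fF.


Step 1: eps_Si = 11.7 * 8.854e-14 = 1.035918e-12 F/cm
Step 2: W in cm = 4.4 * 1e-4 = 4.40e-04 cm
Step 3: C = 1.035918e-12 * 7.407e-06 / 4.40e-04 = 1.743874e-14 F
Step 4: C = 17.44 fF

17.44


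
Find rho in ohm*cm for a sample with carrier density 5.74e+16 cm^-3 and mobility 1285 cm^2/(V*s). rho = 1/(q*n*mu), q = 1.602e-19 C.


Step 1: sigma = q * n * mu = 1.602e-19 * 5.74e+16 * 1285 = 1.18162e+01 S/cm
Step 2: rho = 1 / sigma = 1 / 1.18162e+01 = 0.08463 ohm*cm

0.08463


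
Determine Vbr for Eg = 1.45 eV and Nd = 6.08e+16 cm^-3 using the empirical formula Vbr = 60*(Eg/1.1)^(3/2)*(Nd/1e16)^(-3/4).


Step 1: Eg/1.1 = 1.45/1.1 = 1.318182
Step 2: (Eg/1.1)^1.5 = 1.318182^1.5 = 1.513433
Step 3: (Nd/1e16)^(-0.75) = (6.08)^(-0.75) = 0.258269
Step 4: Vbr = 60 * 1.513433 * 0.258269 = 23.5 V

23.5


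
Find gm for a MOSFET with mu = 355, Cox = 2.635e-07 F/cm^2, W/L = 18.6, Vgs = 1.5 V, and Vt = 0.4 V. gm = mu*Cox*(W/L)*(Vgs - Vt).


Step 1: Vov = Vgs - Vt = 1.5 - 0.4 = 1.1 V
Step 2: gm = mu * Cox * (W/L) * Vov
Step 3: gm = 355 * 2.635e-07 * 18.6 * 1.1 = 1.91e-03 S

1.91e-03


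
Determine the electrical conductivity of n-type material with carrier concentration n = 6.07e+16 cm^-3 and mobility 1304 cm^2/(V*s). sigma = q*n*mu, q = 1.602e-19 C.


Step 1: sigma = q * n * mu
Step 2: sigma = 1.602e-19 * 6.07e+16 * 1304
Step 3: sigma = 1.268e+01 S/cm

1.268e+01


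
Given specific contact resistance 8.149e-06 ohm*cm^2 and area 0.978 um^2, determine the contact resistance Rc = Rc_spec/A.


Step 1: Convert area to cm^2: 0.978 um^2 = 9.7800e-09 cm^2
Step 2: Rc = Rc_spec / A = 8.149e-06 / 9.7800e-09
Step 3: Rc = 8.33e+02 ohms

8.33e+02


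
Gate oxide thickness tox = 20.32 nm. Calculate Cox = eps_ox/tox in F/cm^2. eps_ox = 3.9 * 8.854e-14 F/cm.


Step 1: eps_ox = 3.9 * 8.854e-14 = 3.45306e-13 F/cm
Step 2: tox in cm = 20.32 nm * 1e-7 = 2.0320e-06 cm
Step 3: Cox = 3.45306e-13 / 2.0320e-06 = 1.70e-07 F/cm^2

1.70e-07


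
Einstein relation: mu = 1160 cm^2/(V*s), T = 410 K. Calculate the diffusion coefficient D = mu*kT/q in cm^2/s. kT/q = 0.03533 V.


Step 1: D = mu * (kT/q)
Step 2: D = 1160 * 0.03533
Step 3: D = 40.98 cm^2/s

40.98


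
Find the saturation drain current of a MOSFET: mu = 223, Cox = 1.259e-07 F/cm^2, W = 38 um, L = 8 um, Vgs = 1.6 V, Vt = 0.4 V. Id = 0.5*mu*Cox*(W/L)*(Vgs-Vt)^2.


Step 1: Overdrive voltage Vov = Vgs - Vt = 1.6 - 0.4 = 1.2 V
Step 2: W/L = 38/8 = 4.75
Step 3: Id = 0.5 * 223 * 1.259e-07 * 4.75 * 1.2^2
Step 4: Id = 9.60e-05 A

9.60e-05


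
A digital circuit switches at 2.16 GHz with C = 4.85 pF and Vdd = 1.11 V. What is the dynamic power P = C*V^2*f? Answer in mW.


Step 1: V^2 = 1.11^2 = 1.2321 V^2
Step 2: P = C*V^2*f = 4.85e-12 F * 1.2321 * 2.16e9 Hz
Step 3: P = 1.29074796e-02 W
Step 4: P = 12.907 mW

12.907


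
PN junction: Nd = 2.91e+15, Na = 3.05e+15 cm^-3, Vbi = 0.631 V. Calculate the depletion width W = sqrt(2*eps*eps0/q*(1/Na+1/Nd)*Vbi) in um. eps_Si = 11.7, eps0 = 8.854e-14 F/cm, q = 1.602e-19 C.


Step 1: 1/Na + 1/Nd = 1/3.05e+15 + 1/2.91e+15 = 6.71511e-16
Step 2: 2*eps*eps0/q = 2*11.7*8.854e-14/1.602e-19 = 1.293281e+07
Step 3: W^2 = 1.293281e+07 * 6.71511e-16 * 0.631 = 5.47993e-09
Step 4: W = sqrt(5.47993e-09) = 7.403e-05 cm = 0.7403 um

0.7403


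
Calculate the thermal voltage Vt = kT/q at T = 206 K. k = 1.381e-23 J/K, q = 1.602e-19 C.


Step 1: kT = 1.381e-23 * 206 = 2.84486e-21 J
Step 2: Vt = kT/q = 2.84486e-21 / 1.602e-19
Step 3: Vt = 0.01776 V

0.01776


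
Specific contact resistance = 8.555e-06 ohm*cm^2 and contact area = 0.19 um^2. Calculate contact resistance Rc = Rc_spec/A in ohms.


Step 1: Convert area to cm^2: 0.19 um^2 = 1.9000e-09 cm^2
Step 2: Rc = Rc_spec / A = 8.555e-06 / 1.9000e-09
Step 3: Rc = 4.50e+03 ohms

4.50e+03


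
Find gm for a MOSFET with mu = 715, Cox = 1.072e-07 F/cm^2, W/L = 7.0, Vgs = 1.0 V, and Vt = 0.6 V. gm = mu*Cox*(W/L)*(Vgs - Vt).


Step 1: Vov = Vgs - Vt = 1.0 - 0.6 = 0.4 V
Step 2: gm = mu * Cox * (W/L) * Vov
Step 3: gm = 715 * 1.072e-07 * 7.0 * 0.4 = 2.15e-04 S

2.15e-04


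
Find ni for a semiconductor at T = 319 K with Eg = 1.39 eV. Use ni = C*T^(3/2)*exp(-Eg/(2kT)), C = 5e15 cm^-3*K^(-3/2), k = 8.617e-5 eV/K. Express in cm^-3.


Step 1: Compute kT = 8.617e-5 * 319 = 0.02748823 eV
Step 2: Exponent = -Eg/(2kT) = -1.39/(2*0.02748823) = -25.28355
Step 3: T^(3/2) = 319^1.5 = 5697.52
Step 4: ni = 5e15 * 5697.52 * exp(-25.28355) = 2.98e+08 cm^-3

2.98e+08


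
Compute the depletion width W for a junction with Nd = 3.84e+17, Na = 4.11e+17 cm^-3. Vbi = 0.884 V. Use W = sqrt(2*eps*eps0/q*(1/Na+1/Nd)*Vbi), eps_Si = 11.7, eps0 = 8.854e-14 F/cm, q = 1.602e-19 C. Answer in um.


Step 1: 1/Na + 1/Nd = 1/4.11e+17 + 1/3.84e+17 = 5.03726e-18
Step 2: 2*eps*eps0/q = 2*11.7*8.854e-14/1.602e-19 = 1.293281e+07
Step 3: W^2 = 1.293281e+07 * 5.03726e-18 * 0.884 = 5.75890e-11
Step 4: W = sqrt(5.75890e-11) = 7.589e-06 cm = 0.07589 um

0.07589


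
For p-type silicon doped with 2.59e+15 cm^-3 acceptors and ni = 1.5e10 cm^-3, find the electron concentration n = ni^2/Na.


Step 1: Majority hole concentration p ≈ Na = 2.59e+15 cm^-3
Step 2: n = ni^2 / Na = (1.5e10)^2 / 2.59e+15
Step 3: n = 8.69e+04 cm^-3

8.69e+04


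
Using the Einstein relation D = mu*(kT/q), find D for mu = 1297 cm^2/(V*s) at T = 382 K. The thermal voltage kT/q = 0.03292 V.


Step 1: D = mu * (kT/q)
Step 2: D = 1297 * 0.03292
Step 3: D = 42.7 cm^2/s

42.7


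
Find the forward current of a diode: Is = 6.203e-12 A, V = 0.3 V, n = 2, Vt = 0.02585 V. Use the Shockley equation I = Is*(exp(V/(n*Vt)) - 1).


Step 1: V/(n*Vt) = 0.3/(2*0.02585) = 5.8027
Step 2: exp(5.8027) = 3.3119e+02
Step 3: I = 6.203e-12 * (3.3119e+02 - 1) = 2.05e-09 A

2.05e-09


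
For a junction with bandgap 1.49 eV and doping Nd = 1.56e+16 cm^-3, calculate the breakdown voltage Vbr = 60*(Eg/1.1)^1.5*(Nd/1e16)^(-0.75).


Step 1: Eg/1.1 = 1.49/1.1 = 1.354545
Step 2: (Eg/1.1)^1.5 = 1.354545^1.5 = 1.576486
Step 3: (Nd/1e16)^(-0.75) = (1.56)^(-0.75) = 0.716402
Step 4: Vbr = 60 * 1.576486 * 0.716402 = 67.8 V

67.8
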